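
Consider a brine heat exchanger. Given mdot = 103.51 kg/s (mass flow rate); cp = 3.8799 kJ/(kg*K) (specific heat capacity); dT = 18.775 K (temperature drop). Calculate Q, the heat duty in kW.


Q = mdot * cp * dT / 1000
Q = 103.51 * 3.8799 * 18.775 / 1000
Q = 7.540199 MW
Convert: 7.540199 MW * 1000.0 = 7540.2 kW
Q = 7540.2 kW


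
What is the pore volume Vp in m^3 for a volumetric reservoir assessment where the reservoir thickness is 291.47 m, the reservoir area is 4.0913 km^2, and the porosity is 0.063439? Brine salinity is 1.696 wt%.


Vp = A * 1e6 * hr * phi
Vp = 4.0913 * 1e6 * 291.47 * 0.063439
Vp = 7.5650e+07 m^3


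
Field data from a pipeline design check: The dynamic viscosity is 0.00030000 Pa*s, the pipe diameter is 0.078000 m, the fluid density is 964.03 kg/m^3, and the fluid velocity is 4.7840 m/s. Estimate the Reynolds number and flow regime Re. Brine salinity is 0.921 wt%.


Step 1: Re = rho*vel*D/mu = 964.03*4.784*0.078/0.0003 = 1.1991e+06
Step 2: Re = 1.1991e+06 > 4000, so flow is turbulent.
Re = 1.1991e+06 (turbulent)


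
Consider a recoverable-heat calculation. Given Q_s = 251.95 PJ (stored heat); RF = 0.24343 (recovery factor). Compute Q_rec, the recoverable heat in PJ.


Q_rec = Q_s * RF
Q_rec = 251.95 * 0.24343
Q_rec = 61.332 PJ


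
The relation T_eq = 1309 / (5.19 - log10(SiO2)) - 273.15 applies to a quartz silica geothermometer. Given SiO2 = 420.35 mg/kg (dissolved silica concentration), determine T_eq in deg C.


T_eq = 1309 / (5.19 - log10(SiO2)) - 273.15
T_eq = 1309 / (5.19 - log10(420.35)) - 273.15
T_eq = 236.91 deg C


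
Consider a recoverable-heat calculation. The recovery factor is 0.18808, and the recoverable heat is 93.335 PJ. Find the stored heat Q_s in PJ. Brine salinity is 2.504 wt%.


Q_s = Q_rec / RF
Q_s = 93.335 / 0.18808
Q_s = 496.25 PJ


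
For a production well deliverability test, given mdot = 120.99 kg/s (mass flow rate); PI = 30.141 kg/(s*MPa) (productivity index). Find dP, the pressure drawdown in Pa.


dP = mdot * 1000 / PI
dP = 120.99 * 1000 / 30.141
dP = 4014.134 kPa
Convert: 4014.134 kPa * 1000.0 = 4.0141e+06 Pa
dP = 4.0141e+06 Pa


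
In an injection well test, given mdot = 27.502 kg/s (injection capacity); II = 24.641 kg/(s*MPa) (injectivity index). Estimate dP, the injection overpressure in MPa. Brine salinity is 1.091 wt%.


dP = mdot * 1000 / II
dP = 27.502 * 1000 / 24.641
dP = 1116.107 kPa
Convert: 1116.107 kPa * 0.001 = 1.1161 MPa
dP = 1.1161 MPa


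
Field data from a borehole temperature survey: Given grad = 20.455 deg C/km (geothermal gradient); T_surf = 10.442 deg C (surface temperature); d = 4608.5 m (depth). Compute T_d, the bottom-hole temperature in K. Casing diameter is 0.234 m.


T_d = T_surf + grad * d / 1000
T_d = 10.442 + 20.455 * 4608.5 / 1000
T_d = 104.7089 deg C
Convert to K: 104.7089 + 273.15 = 377.86 K
T_d = 377.86 K


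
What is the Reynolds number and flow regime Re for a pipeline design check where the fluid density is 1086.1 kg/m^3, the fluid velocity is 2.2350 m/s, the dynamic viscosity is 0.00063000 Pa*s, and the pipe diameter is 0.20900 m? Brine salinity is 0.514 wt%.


Step 1: Re = rho*vel*D/mu = 1086.1*2.235*0.209/0.00063 = 8.0529e+05
Step 2: Re = 8.0529e+05 > 4000, so flow is turbulent.
Re = 8.0529e+05 (turbulent)


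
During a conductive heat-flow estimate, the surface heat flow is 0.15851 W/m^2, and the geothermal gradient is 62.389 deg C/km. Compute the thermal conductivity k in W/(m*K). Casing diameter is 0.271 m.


k = q * 1000 / grad
k = 0.15851 * 1000 / 62.389
k = 2.5407 W/(m*K)


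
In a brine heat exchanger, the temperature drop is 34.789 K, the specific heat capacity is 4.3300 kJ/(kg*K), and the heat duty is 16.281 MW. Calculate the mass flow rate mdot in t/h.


mdot = Q * 1000 / (cp * dT)
mdot = 16.281 * 1000 / (4.3300 * 34.789)
mdot = 108.0815 kg/s
Convert: 108.0815 kg/s * 3.6 = 389.09 t/h
mdot = 389.09 t/h


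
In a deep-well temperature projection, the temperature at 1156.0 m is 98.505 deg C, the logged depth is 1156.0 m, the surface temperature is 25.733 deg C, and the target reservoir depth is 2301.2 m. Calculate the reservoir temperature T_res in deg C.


Step 1: grad = (T_d1 - T_surf)/d1 * 1000 = (98.505 - 25.733)/1156.0 * 1000 = 62.95156 deg C/km
Step 2: T_res = T_surf + grad*d2/1000 = 25.733 + 62.95156*2301.2/1000 = 170.60 deg C
T_res = 170.60 deg C


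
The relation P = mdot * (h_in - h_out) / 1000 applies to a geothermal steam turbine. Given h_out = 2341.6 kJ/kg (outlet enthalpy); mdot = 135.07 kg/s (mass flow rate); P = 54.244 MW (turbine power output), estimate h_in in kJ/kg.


h_in = h_out + P * 1000 / mdot
h_in = 2341.6 + 54.244 * 1000 / 135.07
h_in = 2743.2 kJ/kg


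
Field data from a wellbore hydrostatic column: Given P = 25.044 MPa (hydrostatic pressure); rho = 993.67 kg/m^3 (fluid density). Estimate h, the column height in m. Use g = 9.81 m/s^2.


h = P * 1e6 / (g * rho)
h = 25.044 * 1e6 / (9.81 * 993.67)
h = 2569.2 m


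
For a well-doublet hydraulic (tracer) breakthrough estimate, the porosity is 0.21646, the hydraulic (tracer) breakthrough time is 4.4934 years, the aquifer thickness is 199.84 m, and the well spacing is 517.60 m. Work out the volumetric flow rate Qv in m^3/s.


Qv = pi*hr*phi*L^2 / (3*t_bt*365.25*86400)
Qv = pi*199.84*0.21646*517.60^2 / (3*4.4934*365.25*86400)
Qv = 0.085585 m^3/s


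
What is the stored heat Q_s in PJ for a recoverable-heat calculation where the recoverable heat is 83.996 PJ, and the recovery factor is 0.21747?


Q_s = Q_rec / RF
Q_s = 83.996 / 0.21747
Q_s = 386.24 PJ


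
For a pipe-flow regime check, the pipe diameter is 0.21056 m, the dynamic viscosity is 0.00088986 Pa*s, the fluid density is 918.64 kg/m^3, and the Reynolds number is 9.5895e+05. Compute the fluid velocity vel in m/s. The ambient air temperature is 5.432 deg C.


vel = Re * mu / (rho * D)
vel = 9.5895e+05 * 0.00088986 / (918.64 * 0.21056)
vel = 4.4116 m/s


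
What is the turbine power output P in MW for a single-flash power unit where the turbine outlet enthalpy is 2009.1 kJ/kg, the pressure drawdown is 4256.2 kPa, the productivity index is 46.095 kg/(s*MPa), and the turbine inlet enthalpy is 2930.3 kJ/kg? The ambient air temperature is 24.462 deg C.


Step 1: mdot = PI * dP / 1000 = 46.095 * 4256.2 / 1000 = 196.1895 kg/s
Step 2: P = mdot*(h_in - h_out)/1000 = 196.1895*(2930.3 - 2009.1)/1000 = 180.73 MW
P = 180.73 MW


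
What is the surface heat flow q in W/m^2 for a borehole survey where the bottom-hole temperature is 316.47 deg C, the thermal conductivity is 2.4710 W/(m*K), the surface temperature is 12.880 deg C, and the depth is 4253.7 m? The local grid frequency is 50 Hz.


Step 1: grad = (T_d - T_surf)/d * 1000 = (316.47 - 12.88)/4253.7 * 1000 = 71.37081 deg C/km
Step 2: q = k * grad / 1000 = 2.471 * 71.37081 / 1000 = 0.17636 W/m^2
q = 0.17636 W/m^2


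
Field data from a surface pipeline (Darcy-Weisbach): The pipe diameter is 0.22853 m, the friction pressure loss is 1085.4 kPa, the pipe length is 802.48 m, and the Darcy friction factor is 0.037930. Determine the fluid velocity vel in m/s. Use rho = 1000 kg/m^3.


vel = sqrt(dP*1000*2*D / (f*L*rho))
vel = sqrt(1085.4*1000*2*0.22853 / (0.037930*802.48*1000))
vel = 4.0371 m/s


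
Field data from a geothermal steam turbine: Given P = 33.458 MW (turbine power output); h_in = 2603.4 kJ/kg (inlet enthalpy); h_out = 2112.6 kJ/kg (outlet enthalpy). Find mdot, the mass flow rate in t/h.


mdot = P * 1000 / (h_in - h_out)
mdot = 33.458 * 1000 / (2603.4 - 2112.6)
mdot = 68.17033 kg/s
Convert: 68.17033 kg/s * 3.6 = 245.41 t/h
mdot = 245.41 t/h


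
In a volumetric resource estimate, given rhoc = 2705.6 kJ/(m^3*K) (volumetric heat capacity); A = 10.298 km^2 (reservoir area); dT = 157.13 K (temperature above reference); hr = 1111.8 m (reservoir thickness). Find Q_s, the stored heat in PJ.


Step 1: Vr = A*1e6*hr = 10.298*1e6*1111.8 = 1.144932e+10 m^3
Step 2: Q_s = Vr*rhoc*dT/1e12 = 1.144932e+10*2705.6*157.13/1e12 = 4867.5 PJ
Q_s = 4867.5 PJ


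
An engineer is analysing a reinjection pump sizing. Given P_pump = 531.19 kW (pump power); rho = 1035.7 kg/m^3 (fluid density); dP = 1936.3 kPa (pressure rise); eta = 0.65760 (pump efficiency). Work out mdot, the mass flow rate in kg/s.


mdot = P_pump * rho * eta / dP
mdot = 531.19 * 1035.7 * 0.65760 / 1936.3
mdot = 186.84 kg/s


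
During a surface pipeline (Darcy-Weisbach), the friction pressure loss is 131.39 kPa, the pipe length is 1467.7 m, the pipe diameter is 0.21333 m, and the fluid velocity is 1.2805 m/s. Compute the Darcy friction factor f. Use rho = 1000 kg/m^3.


f = dP*1000 / ((L/D)*(rho*vel^2/2))
f = 131.39*1000 / ((1467.7/0.21333)*(1000*1.2805^2/2))
f = 0.023294


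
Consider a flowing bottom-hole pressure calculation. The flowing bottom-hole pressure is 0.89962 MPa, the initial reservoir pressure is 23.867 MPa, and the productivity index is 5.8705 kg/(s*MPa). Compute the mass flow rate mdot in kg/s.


mdot = (P_i - P_wf) * PI
mdot = (23.867 - 0.89962) * 5.8705
mdot = 134.83 kg/s


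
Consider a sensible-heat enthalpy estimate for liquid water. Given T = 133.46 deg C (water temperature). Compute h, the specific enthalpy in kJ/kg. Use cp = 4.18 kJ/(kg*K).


h = cp * T
h = 4.18 * 133.46
h = 557.86 kJ/kg


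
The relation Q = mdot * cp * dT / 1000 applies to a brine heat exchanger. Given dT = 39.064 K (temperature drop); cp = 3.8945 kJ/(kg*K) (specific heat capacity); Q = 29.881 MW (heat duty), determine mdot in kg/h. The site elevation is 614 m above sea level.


mdot = Q * 1000 / (cp * dT)
mdot = 29.881 * 1000 / (3.8945 * 39.064)
mdot = 196.4114 kg/s
Convert: 196.4114 kg/s * 3600.0 = 7.0708e+05 kg/h
mdot = 7.0708e+05 kg/h


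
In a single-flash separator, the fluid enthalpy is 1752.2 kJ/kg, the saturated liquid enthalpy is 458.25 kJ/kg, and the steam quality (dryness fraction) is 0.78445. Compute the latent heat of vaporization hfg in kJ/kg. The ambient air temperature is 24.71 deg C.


hfg = (h - hf) / x
hfg = (1752.2 - 458.25) / 0.78445
hfg = 1649.5 kJ/kg


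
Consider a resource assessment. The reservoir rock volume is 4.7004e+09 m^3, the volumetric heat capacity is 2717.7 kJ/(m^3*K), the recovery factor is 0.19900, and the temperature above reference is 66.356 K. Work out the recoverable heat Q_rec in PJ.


Step 1: Q_s = Vr*rhoc*dT/1e12 = 4.7004e+09*2717.7*66.356/1e12 = 847.6499 PJ
Step 2: Q_rec = Q_s * RF = 847.6499 * 0.199 = 168.68 PJ
Q_rec = 168.68 PJ


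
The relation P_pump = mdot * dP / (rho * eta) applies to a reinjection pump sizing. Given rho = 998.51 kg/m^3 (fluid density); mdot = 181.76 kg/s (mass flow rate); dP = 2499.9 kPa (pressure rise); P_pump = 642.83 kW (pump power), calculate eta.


eta = mdot * dP / (rho * P_pump)
eta = 181.76 * 2499.9 / (998.51 * 642.83)
eta = 0.70790


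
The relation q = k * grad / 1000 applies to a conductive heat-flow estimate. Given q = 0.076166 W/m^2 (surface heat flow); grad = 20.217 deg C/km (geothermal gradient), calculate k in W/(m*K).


k = q * 1000 / grad
k = 0.076166 * 1000 / 20.217
k = 3.7674 W/(m*K)


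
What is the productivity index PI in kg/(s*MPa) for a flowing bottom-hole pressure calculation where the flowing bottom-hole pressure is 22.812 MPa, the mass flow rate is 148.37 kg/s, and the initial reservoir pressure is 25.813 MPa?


PI = mdot / (P_i - P_wf)
PI = 148.37 / (25.813 - 22.812)
PI = 49.440 kg/(s*MPa)


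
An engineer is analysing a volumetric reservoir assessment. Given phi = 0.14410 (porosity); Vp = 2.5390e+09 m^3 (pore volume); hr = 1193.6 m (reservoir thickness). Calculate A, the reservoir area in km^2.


A = Vp / (1e6 * hr * phi)
A = 2.5390e+09 / (1e6 * 1193.6 * 0.14410)
A = 14.762 km^2


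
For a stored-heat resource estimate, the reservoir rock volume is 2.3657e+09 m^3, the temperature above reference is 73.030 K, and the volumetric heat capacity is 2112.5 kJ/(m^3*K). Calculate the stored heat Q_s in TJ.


Q_s = Vr * rhoc * dT / 1e12
Q_s = 2.3657e+09 * 2112.5 * 73.030 / 1e12
Q_s = 364.9704 PJ
Convert: 364.9704 PJ * 1000.0 = 3.6497e+05 TJ
Q_s = 3.6497e+05 TJ


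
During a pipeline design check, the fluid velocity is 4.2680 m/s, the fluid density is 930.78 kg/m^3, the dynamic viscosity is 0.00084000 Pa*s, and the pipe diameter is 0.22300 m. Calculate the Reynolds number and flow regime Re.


Step 1: Re = rho*vel*D/mu = 930.78*4.268*0.223/0.00084 = 1.0546e+06
Step 2: Re = 1.0546e+06 > 4000, so flow is turbulent.
Re = 1.0546e+06 (turbulent)


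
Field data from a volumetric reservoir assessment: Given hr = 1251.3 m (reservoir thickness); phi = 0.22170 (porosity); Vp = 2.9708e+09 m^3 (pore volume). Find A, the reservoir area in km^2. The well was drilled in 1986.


A = Vp / (1e6 * hr * phi)
A = 2.9708e+09 / (1e6 * 1251.3 * 0.22170)
A = 10.709 km^2


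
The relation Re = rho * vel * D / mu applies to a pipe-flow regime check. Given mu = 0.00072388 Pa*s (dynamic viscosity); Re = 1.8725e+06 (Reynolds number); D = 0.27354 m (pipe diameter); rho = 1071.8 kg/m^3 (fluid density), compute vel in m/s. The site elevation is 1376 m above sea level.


vel = Re * mu / (rho * D)
vel = 1.8725e+06 * 0.00072388 / (1071.8 * 0.27354)
vel = 4.6233 m/s


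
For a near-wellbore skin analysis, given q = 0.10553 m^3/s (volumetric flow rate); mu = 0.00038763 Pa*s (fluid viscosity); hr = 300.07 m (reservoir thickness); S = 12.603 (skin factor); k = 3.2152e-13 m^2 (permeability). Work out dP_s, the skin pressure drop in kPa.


dP_s = S * q * mu / (2*pi*k*hr) / 1000
dP_s = 12.603 * 0.10553 * 0.00038763 / (2*pi*3.2152e-13*300.07) / 1000
dP_s = 850.47 kPa


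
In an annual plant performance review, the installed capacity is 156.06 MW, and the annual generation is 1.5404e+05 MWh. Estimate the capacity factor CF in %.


CF = E_a / (cap * 8760) * 100
CF = 1.5404e+05 / (156.06 * 8760) * 100
CF = 11.268 %


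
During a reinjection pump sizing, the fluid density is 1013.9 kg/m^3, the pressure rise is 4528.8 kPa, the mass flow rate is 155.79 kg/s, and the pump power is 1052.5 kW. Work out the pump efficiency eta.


eta = mdot * dP / (rho * P_pump)
eta = 155.79 * 4528.8 / (1013.9 * 1052.5)
eta = 0.66116


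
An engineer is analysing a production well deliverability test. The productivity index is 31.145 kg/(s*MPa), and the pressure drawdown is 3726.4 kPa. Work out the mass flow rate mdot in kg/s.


mdot = PI * dP / 1000
mdot = 31.145 * 3726.4 / 1000
mdot = 116.06 kg/s


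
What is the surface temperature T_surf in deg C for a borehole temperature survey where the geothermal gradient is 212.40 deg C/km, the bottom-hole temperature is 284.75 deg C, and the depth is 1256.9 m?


T_surf = T_d - grad * d / 1000
T_surf = 284.75 - 212.40 * 1256.9 / 1000
T_surf = 17.784 deg C


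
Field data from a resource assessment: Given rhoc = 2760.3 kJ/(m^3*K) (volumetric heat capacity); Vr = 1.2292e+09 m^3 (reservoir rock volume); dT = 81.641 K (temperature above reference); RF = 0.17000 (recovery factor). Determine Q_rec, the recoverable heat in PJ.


Step 1: Q_s = Vr*rhoc*dT/1e12 = 1.2292e+09*2760.3*81.641/1e12 = 277.0047 PJ
Step 2: Q_rec = Q_s * RF = 277.0047 * 0.17 = 47.091 PJ
Q_rec = 47.091 PJ


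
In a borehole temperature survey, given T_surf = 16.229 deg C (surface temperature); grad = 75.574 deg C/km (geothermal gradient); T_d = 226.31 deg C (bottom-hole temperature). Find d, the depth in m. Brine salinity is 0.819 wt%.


d = (T_d - T_surf) / grad * 1000
d = (226.31 - 16.229) / 75.574 * 1000
d = 2779.8 m


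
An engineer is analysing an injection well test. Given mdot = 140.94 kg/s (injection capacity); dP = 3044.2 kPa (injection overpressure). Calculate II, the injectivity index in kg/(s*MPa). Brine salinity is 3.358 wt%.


II = mdot * 1000 / dP
II = 140.94 * 1000 / 3044.2
II = 46.298 kg/(s*MPa)


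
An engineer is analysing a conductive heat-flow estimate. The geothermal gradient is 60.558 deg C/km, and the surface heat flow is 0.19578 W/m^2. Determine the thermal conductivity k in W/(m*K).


k = q * 1000 / grad
k = 0.19578 * 1000 / 60.558
k = 3.2329 W/(m*K)


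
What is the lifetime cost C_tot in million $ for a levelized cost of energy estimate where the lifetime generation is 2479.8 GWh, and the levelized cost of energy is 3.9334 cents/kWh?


C_tot = LCOE / 100 * E_tot
C_tot = 3.9334 / 100 * 2479.8
C_tot = 97.540 million $


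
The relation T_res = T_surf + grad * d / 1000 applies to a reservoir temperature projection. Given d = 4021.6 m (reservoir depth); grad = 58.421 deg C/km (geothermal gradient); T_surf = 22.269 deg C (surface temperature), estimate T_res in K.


T_res = T_surf + grad * d / 1000
T_res = 22.269 + 58.421 * 4021.6 / 1000
T_res = 257.2149 deg C
Convert to K: 257.2149 + 273.15 = 530.36 K
T_res = 530.36 K


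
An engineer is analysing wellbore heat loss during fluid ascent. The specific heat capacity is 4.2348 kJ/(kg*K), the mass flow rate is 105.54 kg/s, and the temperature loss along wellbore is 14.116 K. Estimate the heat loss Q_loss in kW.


Q_loss = mdot * cp * dT
Q_loss = 105.54 * 4.2348 * 14.116
Q_loss = 6309.0 kW


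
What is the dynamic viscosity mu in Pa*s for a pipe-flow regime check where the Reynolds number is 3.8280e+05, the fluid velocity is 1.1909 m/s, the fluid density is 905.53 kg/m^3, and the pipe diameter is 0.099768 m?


mu = rho * vel * D / Re
mu = 905.53 * 1.1909 * 0.099768 / 3.8280e+05
mu = 0.00028106 Pa*s


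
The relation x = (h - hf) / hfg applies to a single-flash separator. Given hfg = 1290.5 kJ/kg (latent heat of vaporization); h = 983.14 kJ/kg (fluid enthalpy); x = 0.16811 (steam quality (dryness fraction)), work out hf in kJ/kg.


hf = h - x * hfg
hf = 983.14 - 0.16811 * 1290.5
hf = 766.19 kJ/kg


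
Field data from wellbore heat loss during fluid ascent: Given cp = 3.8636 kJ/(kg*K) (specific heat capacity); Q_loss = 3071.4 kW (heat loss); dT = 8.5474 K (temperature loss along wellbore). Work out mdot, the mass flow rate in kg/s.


mdot = Q_loss / (cp * dT)
mdot = 3071.4 / (3.8636 * 8.5474)
mdot = 93.006 kg/s


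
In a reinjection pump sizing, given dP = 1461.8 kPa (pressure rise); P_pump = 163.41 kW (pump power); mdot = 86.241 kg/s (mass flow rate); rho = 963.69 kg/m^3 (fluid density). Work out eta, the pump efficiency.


eta = mdot * dP / (rho * P_pump)
eta = 86.241 * 1461.8 / (963.69 * 163.41)
eta = 0.80055


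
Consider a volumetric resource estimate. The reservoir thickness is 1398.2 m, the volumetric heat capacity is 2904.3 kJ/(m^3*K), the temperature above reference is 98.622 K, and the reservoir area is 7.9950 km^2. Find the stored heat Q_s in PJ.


Step 1: Vr = A*1e6*hr = 7.995*1e6*1398.2 = 1.117861e+10 m^3
Step 2: Q_s = Vr*rhoc*dT/1e12 = 1.117861e+10*2904.3*98.622/1e12 = 3201.9 PJ
Q_s = 3201.9 PJ


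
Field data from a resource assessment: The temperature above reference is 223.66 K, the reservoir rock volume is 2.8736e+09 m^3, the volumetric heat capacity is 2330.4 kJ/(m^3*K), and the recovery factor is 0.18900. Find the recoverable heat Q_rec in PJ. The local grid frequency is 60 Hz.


Step 1: Q_s = Vr*rhoc*dT/1e12 = 2.8736e+09*2330.4*223.66/1e12 = 1497.770 PJ
Step 2: Q_rec = Q_s * RF = 1497.770 * 0.189 = 283.08 PJ
Q_rec = 283.08 PJ


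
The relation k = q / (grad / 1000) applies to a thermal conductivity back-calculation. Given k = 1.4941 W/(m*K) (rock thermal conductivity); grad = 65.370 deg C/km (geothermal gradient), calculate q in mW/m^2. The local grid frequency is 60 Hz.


q = k * grad / 1000
q = 1.4941 * 65.370 / 1000
q = 0.09766932 W/m^2
Convert: 0.09766932 W/m^2 * 1000.0 = 97.669 mW/m^2
q = 97.669 mW/m^2


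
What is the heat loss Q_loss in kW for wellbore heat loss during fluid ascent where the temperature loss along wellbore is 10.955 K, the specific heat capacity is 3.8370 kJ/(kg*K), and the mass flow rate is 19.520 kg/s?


Q_loss = mdot * cp * dT
Q_loss = 19.520 * 3.8370 * 10.955
Q_loss = 820.51 kW


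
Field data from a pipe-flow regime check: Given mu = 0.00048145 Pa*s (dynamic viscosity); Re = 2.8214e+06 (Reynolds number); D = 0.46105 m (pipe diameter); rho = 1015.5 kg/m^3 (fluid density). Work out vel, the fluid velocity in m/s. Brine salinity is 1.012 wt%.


vel = Re * mu / (rho * D)
vel = 2.8214e+06 * 0.00048145 / (1015.5 * 0.46105)
vel = 2.9013 m/s


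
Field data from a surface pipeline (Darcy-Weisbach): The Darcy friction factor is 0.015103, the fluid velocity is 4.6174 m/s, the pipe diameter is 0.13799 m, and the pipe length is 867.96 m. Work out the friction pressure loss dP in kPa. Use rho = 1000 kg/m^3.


dP = f * (L/D) * (rho*vel^2/2) / 1000
dP = 0.015103 * (867.96/0.13799) * (1000*4.6174^2/2) / 1000
dP = 1012.7 kPa


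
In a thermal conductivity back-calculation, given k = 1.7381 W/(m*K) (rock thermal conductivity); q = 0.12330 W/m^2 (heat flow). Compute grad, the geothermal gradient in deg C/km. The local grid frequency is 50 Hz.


grad = q / k * 1000
grad = 0.12330 / 1.7381 * 1000
grad = 70.940 deg C/km


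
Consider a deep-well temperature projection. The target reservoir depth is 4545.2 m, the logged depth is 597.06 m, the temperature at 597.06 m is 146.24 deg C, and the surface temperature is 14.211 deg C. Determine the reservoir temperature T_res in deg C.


Step 1: grad = (T_d1 - T_surf)/d1 * 1000 = (146.24 - 14.211)/597.06 * 1000 = 221.1319 deg C/km
Step 2: T_res = T_surf + grad*d2/1000 = 14.211 + 221.1319*4545.2/1000 = 1019.3 deg C
T_res = 1019.3 deg C


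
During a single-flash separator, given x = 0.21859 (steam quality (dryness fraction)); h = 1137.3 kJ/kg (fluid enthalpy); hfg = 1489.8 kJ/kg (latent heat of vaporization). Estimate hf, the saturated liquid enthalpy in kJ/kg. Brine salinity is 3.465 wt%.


hf = h - x * hfg
hf = 1137.3 - 0.21859 * 1489.8
hf = 811.64 kJ/kg


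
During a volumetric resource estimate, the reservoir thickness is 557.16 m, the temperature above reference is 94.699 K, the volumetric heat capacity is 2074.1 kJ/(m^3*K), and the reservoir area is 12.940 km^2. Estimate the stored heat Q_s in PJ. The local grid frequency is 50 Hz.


Step 1: Vr = A*1e6*hr = 12.94*1e6*557.16 = 7.209650e+09 m^3
Step 2: Q_s = Vr*rhoc*dT/1e12 = 7.209650e+09*2074.1*94.699/1e12 = 1416.1 PJ
Q_s = 1416.1 PJ


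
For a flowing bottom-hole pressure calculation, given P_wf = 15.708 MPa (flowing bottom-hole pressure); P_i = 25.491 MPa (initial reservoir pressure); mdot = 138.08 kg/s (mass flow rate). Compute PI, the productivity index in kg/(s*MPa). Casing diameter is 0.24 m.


PI = mdot / (P_i - P_wf)
PI = 138.08 / (25.491 - 15.708)
PI = 14.114 kg/(s*MPa)


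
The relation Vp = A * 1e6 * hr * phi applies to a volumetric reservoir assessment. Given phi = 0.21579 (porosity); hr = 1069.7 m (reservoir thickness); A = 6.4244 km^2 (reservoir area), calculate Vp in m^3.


Vp = A * 1e6 * hr * phi
Vp = 6.4244 * 1e6 * 1069.7 * 0.21579
Vp = 1.4829e+09 m^3


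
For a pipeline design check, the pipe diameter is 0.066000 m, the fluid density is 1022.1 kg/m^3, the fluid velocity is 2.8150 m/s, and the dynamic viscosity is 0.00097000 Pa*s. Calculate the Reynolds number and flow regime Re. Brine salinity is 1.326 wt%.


Step 1: Re = rho*vel*D/mu = 1022.1*2.815*0.066/0.00097 = 1.9577e+05
Step 2: Re = 1.9577e+05 > 4000, so flow is turbulent.
Re = 1.9577e+05 (turbulent)


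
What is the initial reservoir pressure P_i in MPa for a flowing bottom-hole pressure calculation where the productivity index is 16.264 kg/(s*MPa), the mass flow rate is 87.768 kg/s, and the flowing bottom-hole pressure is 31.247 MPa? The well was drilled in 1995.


P_i = P_wf + mdot / PI
P_i = 31.247 + 87.768 / 16.264
P_i = 36.643 MPa


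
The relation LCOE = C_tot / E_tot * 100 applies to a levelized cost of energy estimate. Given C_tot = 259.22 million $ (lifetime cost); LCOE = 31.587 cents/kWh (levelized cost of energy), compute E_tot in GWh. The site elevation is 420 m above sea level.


E_tot = C_tot / LCOE * 100
E_tot = 259.22 / 31.587 * 100
E_tot = 820.65 GWh


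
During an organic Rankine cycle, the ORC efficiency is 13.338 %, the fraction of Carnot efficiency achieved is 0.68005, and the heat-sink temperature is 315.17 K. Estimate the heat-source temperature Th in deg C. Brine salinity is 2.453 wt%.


Th = Tc / (1 - (eta_orc/100)/f)
Th = 315.17 / (1 - (13.338/100)/0.68005)
Th = 392.0672 K
Convert to deg C: 392.0672 - 273.15 = 118.92 deg C
Th = 118.92 deg C


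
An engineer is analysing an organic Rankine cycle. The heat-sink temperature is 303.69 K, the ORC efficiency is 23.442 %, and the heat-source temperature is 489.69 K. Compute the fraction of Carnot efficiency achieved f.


f = (eta_orc/100) / (1 - Tc/Th)
f = (23.442/100) / (1 - 303.69/489.69)
f = 0.61717


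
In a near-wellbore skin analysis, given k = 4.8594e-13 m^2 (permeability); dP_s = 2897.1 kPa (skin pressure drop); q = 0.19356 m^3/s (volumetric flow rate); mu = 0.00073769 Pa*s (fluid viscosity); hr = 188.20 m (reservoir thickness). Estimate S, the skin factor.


S = dP_s * 1000 * 2*pi*k*hr / (q*mu)
S = 2897.1 * 1000 * 2*pi*4.8594e-13*188.20 / (0.19356*0.00073769)
S = 11.659


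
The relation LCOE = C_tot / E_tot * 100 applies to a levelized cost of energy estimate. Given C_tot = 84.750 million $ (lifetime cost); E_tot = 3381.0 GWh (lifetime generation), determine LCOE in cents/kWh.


LCOE = C_tot / E_tot * 100
LCOE = 84.750 / 3381.0 * 100
LCOE = 2.5067 cents/kWh


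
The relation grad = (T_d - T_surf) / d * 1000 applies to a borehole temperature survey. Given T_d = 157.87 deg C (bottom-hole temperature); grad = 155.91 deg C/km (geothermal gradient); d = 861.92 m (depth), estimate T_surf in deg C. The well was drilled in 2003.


T_surf = T_d - grad * d / 1000
T_surf = 157.87 - 155.91 * 861.92 / 1000
T_surf = 23.488 deg C


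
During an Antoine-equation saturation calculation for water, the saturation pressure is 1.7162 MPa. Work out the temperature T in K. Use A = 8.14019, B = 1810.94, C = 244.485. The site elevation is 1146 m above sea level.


T = B / (A - log10(P_sat * 760 / 0.101325)) - C
T = 1810.94 / (8.14019 - log10(1.7162 * 760 / 0.101325)) - 244.485
T = 204.8212 deg C
Convert to K: 204.8212 + 273.15 = 477.97 K
T = 477.97 K


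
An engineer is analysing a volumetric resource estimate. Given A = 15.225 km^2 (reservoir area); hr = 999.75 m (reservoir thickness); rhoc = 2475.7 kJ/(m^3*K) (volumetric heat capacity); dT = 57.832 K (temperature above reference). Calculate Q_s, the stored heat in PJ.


Step 1: Vr = A*1e6*hr = 15.225*1e6*999.75 = 1.522119e+10 m^3
Step 2: Q_s = Vr*rhoc*dT/1e12 = 1.522119e+10*2475.7*57.832/1e12 = 2179.3 PJ
Q_s = 2179.3 PJ


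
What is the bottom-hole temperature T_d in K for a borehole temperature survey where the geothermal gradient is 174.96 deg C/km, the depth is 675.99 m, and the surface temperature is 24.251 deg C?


T_d = T_surf + grad * d / 1000
T_d = 24.251 + 174.96 * 675.99 / 1000
T_d = 142.5222 deg C
Convert to K: 142.5222 + 273.15 = 415.67 K
T_d = 415.67 K


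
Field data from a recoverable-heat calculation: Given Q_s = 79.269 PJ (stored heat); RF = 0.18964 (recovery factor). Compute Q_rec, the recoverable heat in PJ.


Q_rec = Q_s * RF
Q_rec = 79.269 * 0.18964
Q_rec = 15.033 PJ


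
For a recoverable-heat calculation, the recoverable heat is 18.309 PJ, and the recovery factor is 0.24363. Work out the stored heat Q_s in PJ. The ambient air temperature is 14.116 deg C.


Q_s = Q_rec / RF
Q_s = 18.309 / 0.24363
Q_s = 75.151 PJ


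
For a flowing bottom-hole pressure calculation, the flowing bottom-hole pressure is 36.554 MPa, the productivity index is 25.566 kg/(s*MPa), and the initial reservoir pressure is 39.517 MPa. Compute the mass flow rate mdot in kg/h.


mdot = (P_i - P_wf) * PI
mdot = (39.517 - 36.554) * 25.566
mdot = 75.75206 kg/s
Convert: 75.75206 kg/s * 3600.0 = 2.7271e+05 kg/h
mdot = 2.7271e+05 kg/h


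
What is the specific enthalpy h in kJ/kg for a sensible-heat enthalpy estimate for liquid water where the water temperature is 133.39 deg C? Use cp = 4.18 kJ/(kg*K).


h = cp * T
h = 4.18 * 133.39
h = 557.57 kJ/kg


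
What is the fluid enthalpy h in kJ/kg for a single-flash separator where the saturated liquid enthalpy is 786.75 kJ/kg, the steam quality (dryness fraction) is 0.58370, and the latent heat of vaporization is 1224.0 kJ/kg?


h = hf + x * hfg
h = 786.75 + 0.58370 * 1224.0
h = 1501.2 kJ/kg


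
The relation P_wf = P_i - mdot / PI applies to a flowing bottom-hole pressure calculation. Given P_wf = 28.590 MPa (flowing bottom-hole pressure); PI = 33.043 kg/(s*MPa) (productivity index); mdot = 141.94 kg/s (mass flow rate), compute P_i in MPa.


P_i = P_wf + mdot / PI
P_i = 28.590 + 141.94 / 33.043
P_i = 32.886 MPa


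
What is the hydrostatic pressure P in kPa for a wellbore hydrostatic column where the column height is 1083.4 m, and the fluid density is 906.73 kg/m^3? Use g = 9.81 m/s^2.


P = rho * g * h / 1e6
P = 906.73 * 9.81 * 1083.4 / 1e6
P = 9.636866 MPa
Convert: 9.636866 MPa * 1000.0 = 9636.9 kPa
P = 9636.9 kPa


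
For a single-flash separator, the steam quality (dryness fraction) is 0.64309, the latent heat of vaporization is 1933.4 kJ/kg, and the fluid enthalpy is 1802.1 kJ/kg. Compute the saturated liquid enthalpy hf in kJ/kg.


hf = h - x * hfg
hf = 1802.1 - 0.64309 * 1933.4
hf = 558.75 kJ/kg


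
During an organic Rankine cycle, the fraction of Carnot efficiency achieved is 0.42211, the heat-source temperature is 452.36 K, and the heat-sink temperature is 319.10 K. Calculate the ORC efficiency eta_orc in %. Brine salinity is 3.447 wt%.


eta_orc = (1 - Tc/Th) * f * 100
eta_orc = (1 - 319.10/452.36) * 0.42211 * 100
eta_orc = 12.435 %


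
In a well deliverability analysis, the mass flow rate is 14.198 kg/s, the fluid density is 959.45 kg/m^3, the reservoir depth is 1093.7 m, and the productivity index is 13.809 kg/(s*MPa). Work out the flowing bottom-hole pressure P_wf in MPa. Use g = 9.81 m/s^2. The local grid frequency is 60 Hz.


Step 1: P_i = rho*g*h/1e6 = 959.45*9.81*1093.7/1e6 = 10.29413 MPa
Step 2: P_wf = P_i - mdot/PI = 10.29413 - 14.198/13.809 = 9.2660 MPa
P_wf = 9.2660 MPa


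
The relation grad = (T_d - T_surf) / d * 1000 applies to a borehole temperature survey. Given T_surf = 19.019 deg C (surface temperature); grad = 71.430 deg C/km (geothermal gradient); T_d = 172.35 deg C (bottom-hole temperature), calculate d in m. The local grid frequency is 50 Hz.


d = (T_d - T_surf) / grad * 1000
d = (172.35 - 19.019) / 71.430 * 1000
d = 2146.6 m


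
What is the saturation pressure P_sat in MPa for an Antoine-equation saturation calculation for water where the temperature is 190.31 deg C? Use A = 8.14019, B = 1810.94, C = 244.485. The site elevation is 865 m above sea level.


P_sat = 10^(A - B/(C + T)) / 760 * 0.101325
P_sat = 10^(8.14019 - 1810.94/(244.485 + 190.31)) / 760 * 0.101325
P_sat = 1.2591 MPa


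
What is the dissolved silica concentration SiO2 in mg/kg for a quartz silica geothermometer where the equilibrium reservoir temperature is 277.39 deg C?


SiO2 = 10^(5.19 - 1309/(T_eq + 273.15))
SiO2 = 10^(5.19 - 1309/(277.39 + 273.15))
SiO2 = 649.13 mg/kg


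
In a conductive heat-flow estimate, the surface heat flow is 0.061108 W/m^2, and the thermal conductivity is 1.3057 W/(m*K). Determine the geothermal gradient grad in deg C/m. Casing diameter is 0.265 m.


grad = q * 1000 / k
grad = 0.061108 * 1000 / 1.3057
grad = 46.80095 deg C/km
Convert: 46.80095 deg C/km * 0.001 = 0.046801 deg C/m
grad = 0.046801 deg C/m


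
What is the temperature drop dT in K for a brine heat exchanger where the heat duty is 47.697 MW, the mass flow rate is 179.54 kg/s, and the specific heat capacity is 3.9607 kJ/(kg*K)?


dT = Q * 1000 / (mdot * cp)
dT = 47.697 * 1000 / (179.54 * 3.9607)
dT = 67.075 K


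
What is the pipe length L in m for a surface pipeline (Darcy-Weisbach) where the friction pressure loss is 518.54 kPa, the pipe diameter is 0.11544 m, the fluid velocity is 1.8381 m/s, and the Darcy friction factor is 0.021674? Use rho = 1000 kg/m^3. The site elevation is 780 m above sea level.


L = dP*1000*D / (f*rho*vel^2/2)
L = 518.54*1000*0.11544 / (0.021674*1000*1.8381^2/2)
L = 1634.9 m


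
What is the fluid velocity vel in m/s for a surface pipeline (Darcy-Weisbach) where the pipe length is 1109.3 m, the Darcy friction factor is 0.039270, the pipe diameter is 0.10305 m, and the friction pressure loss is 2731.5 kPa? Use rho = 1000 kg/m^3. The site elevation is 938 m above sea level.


vel = sqrt(dP*1000*2*D / (f*L*rho))
vel = sqrt(2731.5*1000*2*0.10305 / (0.039270*1109.3*1000))
vel = 3.5949 m/s


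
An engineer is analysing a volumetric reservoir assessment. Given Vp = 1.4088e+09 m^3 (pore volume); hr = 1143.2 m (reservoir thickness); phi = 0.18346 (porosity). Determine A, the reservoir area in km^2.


A = Vp / (1e6 * hr * phi)
A = 1.4088e+09 / (1e6 * 1143.2 * 0.18346)
A = 6.7172 km^2


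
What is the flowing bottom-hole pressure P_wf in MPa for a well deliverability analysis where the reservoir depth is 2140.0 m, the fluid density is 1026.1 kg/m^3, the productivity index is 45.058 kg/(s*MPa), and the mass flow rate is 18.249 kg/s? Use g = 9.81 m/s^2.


Step 1: P_i = rho*g*h/1e6 = 1026.1*9.81*2140.0/1e6 = 21.54133 MPa
Step 2: P_wf = P_i - mdot/PI = 21.54133 - 18.249/45.058 = 21.136 MPa
P_wf = 21.136 MPa


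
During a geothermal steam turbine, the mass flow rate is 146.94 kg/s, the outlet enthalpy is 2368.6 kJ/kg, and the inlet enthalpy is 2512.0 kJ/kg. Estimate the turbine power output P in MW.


P = mdot * (h_in - h_out) / 1000
P = 146.94 * (2512.0 - 2368.6) / 1000
P = 21.071 MW


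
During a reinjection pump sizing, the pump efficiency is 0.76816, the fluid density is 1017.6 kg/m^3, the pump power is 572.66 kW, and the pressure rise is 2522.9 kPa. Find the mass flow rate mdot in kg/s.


mdot = P_pump * rho * eta / dP
mdot = 572.66 * 1017.6 * 0.76816 / 2522.9
mdot = 177.43 kg/s


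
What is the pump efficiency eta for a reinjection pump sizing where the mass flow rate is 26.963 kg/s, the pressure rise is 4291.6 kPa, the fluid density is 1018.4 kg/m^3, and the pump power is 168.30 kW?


eta = mdot * dP / (rho * P_pump)
eta = 26.963 * 4291.6 / (1018.4 * 168.30)
eta = 0.67513


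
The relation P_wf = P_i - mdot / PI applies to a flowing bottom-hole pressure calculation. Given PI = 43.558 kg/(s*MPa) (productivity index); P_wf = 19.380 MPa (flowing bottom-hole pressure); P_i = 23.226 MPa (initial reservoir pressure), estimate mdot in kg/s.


mdot = (P_i - P_wf) * PI
mdot = (23.226 - 19.380) * 43.558
mdot = 167.52 kg/s


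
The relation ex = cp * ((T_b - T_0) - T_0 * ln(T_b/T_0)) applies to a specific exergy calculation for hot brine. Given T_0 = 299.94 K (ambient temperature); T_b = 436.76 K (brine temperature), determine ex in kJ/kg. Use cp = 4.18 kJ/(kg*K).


ex = cp * ((T_b - T_0) - T_0 * ln(T_b/T_0))
ex = 4.18 * ((436.76 - 299.94) - 299.94 * ln(436.76/299.94))
ex = 100.75 kJ/kg


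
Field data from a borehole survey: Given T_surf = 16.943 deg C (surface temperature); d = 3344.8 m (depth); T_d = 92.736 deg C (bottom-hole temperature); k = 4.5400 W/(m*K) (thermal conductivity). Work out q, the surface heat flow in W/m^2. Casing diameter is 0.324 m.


Step 1: grad = (T_d - T_surf)/d * 1000 = (92.736 - 16.943)/3344.8 * 1000 = 22.65995 deg C/km
Step 2: q = k * grad / 1000 = 4.54 * 22.65995 / 1000 = 0.10288 W/m^2
q = 0.10288 W/m^2


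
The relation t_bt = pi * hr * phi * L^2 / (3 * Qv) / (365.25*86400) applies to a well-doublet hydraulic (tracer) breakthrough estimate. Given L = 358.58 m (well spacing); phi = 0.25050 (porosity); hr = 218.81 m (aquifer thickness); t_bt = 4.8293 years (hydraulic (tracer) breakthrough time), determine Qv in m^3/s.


Qv = pi*hr*phi*L^2 / (3*t_bt*365.25*86400)
Qv = pi*218.81*0.25050*358.58^2 / (3*4.8293*365.25*86400)
Qv = 0.048427 m^3/s


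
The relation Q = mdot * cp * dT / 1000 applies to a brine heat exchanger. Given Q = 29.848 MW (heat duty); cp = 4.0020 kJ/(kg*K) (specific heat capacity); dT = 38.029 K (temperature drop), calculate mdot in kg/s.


mdot = Q * 1000 / (cp * dT)
mdot = 29.848 * 1000 / (4.0020 * 38.029)
mdot = 196.12 kg/s


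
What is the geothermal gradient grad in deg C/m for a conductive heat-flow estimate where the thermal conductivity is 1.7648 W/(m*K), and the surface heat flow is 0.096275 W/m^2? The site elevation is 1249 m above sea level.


grad = q * 1000 / k
grad = 0.096275 * 1000 / 1.7648
grad = 54.55292 deg C/km
Convert: 54.55292 deg C/km * 0.001 = 0.054553 deg C/m
grad = 0.054553 deg C/m


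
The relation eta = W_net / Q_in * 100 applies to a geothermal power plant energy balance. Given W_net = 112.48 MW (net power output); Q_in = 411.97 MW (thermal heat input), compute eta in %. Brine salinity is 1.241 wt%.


eta = W_net / Q_in * 100
eta = 112.48 / 411.97 * 100
eta = 27.303 %


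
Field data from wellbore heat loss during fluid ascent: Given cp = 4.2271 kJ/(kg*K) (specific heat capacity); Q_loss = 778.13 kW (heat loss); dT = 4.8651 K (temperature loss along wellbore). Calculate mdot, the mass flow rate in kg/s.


mdot = Q_loss / (cp * dT)
mdot = 778.13 / (4.2271 * 4.8651)
mdot = 37.837 kg/s


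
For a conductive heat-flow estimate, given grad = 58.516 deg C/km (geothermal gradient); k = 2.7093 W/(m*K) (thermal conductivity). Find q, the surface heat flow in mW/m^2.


q = k * grad / 1000
q = 2.7093 * 58.516 / 1000
q = 0.1585374 W/m^2
Convert: 0.1585374 W/m^2 * 1000.0 = 158.54 mW/m^2
q = 158.54 mW/m^2


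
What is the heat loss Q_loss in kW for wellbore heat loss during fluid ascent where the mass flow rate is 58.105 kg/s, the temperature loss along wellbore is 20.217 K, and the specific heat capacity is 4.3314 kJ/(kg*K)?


Q_loss = mdot * cp * dT
Q_loss = 58.105 * 4.3314 * 20.217
Q_loss = 5088.1 kW


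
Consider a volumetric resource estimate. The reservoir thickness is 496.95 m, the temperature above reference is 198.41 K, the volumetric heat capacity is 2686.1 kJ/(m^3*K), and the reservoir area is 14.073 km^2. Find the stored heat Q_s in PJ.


Step 1: Vr = A*1e6*hr = 14.073*1e6*496.95 = 6.993577e+09 m^3
Step 2: Q_s = Vr*rhoc*dT/1e12 = 6.993577e+09*2686.1*198.41/1e12 = 3727.2 PJ
Q_s = 3727.2 PJ


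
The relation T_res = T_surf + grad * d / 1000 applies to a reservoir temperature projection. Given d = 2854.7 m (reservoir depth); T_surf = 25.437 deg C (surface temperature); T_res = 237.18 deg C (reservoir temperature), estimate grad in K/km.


grad = (T_res - T_surf) / d * 1000
grad = (237.18 - 25.437) / 2854.7 * 1000
grad = 74.17347 deg C/km
Convert: 74.17347 deg C/km * 1.0 = 74.173 K/km
grad = 74.173 K/km


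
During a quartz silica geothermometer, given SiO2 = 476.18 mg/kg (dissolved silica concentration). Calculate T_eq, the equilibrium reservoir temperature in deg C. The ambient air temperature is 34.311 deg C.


T_eq = 1309 / (5.19 - log10(SiO2)) - 273.15
T_eq = 1309 / (5.19 - log10(476.18)) - 273.15
T_eq = 247.90 deg C


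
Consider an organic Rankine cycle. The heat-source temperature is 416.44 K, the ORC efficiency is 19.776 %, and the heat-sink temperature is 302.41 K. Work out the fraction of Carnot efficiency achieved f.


f = (eta_orc/100) / (1 - Tc/Th)
f = (19.776/100) / (1 - 302.41/416.44)
f = 0.72222


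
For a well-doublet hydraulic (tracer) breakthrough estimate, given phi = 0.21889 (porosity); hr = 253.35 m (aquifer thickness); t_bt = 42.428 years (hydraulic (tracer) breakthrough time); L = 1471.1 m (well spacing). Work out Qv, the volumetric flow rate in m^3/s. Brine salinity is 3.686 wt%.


Qv = pi*hr*phi*L^2 / (3*t_bt*365.25*86400)
Qv = pi*253.35*0.21889*1471.1^2 / (3*42.428*365.25*86400)
Qv = 0.093865 m^3/s


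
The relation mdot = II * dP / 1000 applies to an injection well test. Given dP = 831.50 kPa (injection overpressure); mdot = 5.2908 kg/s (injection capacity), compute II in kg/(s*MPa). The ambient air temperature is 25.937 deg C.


II = mdot * 1000 / dP
II = 5.2908 * 1000 / 831.50
II = 6.3630 kg/(s*MPa)
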